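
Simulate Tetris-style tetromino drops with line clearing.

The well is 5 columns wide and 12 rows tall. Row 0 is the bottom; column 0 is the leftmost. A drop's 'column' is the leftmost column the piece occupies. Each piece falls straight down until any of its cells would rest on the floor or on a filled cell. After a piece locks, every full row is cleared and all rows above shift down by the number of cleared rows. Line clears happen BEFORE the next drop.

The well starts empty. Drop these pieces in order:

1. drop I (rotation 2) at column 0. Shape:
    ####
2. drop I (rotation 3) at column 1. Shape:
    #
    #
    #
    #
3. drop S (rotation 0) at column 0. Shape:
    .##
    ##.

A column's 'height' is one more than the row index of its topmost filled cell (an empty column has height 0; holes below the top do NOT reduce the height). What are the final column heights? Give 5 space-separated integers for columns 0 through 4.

Drop 1: I rot2 at col 0 lands with bottom-row=0; cleared 0 line(s) (total 0); column heights now [1 1 1 1 0], max=1
Drop 2: I rot3 at col 1 lands with bottom-row=1; cleared 0 line(s) (total 0); column heights now [1 5 1 1 0], max=5
Drop 3: S rot0 at col 0 lands with bottom-row=5; cleared 0 line(s) (total 0); column heights now [6 7 7 1 0], max=7

Answer: 6 7 7 1 0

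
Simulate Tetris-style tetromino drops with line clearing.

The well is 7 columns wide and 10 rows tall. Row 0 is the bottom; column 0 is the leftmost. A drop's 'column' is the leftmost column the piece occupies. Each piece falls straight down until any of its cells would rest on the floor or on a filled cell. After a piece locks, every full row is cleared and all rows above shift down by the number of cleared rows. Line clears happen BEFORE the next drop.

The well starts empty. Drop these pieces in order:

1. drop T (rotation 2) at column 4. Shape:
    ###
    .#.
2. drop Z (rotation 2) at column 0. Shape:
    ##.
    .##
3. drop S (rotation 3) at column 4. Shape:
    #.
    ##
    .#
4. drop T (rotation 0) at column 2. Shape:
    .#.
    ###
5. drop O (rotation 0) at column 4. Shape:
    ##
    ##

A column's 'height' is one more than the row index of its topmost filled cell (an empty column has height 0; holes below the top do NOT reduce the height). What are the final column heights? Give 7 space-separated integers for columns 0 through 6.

Answer: 2 2 6 7 8 8 2

Derivation:
Drop 1: T rot2 at col 4 lands with bottom-row=0; cleared 0 line(s) (total 0); column heights now [0 0 0 0 2 2 2], max=2
Drop 2: Z rot2 at col 0 lands with bottom-row=0; cleared 0 line(s) (total 0); column heights now [2 2 1 0 2 2 2], max=2
Drop 3: S rot3 at col 4 lands with bottom-row=2; cleared 0 line(s) (total 0); column heights now [2 2 1 0 5 4 2], max=5
Drop 4: T rot0 at col 2 lands with bottom-row=5; cleared 0 line(s) (total 0); column heights now [2 2 6 7 6 4 2], max=7
Drop 5: O rot0 at col 4 lands with bottom-row=6; cleared 0 line(s) (total 0); column heights now [2 2 6 7 8 8 2], max=8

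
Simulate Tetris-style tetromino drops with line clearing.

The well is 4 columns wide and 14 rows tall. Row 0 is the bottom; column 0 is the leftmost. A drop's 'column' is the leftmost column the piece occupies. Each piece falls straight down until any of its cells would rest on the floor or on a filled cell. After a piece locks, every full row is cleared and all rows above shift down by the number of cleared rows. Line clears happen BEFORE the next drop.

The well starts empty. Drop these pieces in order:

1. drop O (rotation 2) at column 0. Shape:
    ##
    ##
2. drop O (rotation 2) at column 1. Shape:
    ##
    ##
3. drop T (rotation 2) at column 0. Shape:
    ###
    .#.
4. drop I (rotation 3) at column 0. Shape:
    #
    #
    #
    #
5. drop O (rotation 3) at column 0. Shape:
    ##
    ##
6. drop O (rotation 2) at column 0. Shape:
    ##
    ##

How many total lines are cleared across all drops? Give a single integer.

Answer: 0

Derivation:
Drop 1: O rot2 at col 0 lands with bottom-row=0; cleared 0 line(s) (total 0); column heights now [2 2 0 0], max=2
Drop 2: O rot2 at col 1 lands with bottom-row=2; cleared 0 line(s) (total 0); column heights now [2 4 4 0], max=4
Drop 3: T rot2 at col 0 lands with bottom-row=4; cleared 0 line(s) (total 0); column heights now [6 6 6 0], max=6
Drop 4: I rot3 at col 0 lands with bottom-row=6; cleared 0 line(s) (total 0); column heights now [10 6 6 0], max=10
Drop 5: O rot3 at col 0 lands with bottom-row=10; cleared 0 line(s) (total 0); column heights now [12 12 6 0], max=12
Drop 6: O rot2 at col 0 lands with bottom-row=12; cleared 0 line(s) (total 0); column heights now [14 14 6 0], max=14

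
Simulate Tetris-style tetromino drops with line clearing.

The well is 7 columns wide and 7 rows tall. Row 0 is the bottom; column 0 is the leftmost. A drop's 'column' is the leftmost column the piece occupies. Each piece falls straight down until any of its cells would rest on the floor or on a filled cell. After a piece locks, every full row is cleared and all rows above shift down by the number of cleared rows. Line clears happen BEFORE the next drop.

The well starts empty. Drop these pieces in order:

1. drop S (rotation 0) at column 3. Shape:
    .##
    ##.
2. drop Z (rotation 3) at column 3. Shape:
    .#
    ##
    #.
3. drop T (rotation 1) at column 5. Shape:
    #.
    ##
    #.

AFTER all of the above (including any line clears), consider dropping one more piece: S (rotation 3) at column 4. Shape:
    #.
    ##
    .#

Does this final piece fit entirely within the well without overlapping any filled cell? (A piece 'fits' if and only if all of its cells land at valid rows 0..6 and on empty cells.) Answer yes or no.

Drop 1: S rot0 at col 3 lands with bottom-row=0; cleared 0 line(s) (total 0); column heights now [0 0 0 1 2 2 0], max=2
Drop 2: Z rot3 at col 3 lands with bottom-row=1; cleared 0 line(s) (total 0); column heights now [0 0 0 3 4 2 0], max=4
Drop 3: T rot1 at col 5 lands with bottom-row=2; cleared 0 line(s) (total 0); column heights now [0 0 0 3 4 5 4], max=5
Test piece S rot3 at col 4 (width 2): heights before test = [0 0 0 3 4 5 4]; fits = False

Answer: no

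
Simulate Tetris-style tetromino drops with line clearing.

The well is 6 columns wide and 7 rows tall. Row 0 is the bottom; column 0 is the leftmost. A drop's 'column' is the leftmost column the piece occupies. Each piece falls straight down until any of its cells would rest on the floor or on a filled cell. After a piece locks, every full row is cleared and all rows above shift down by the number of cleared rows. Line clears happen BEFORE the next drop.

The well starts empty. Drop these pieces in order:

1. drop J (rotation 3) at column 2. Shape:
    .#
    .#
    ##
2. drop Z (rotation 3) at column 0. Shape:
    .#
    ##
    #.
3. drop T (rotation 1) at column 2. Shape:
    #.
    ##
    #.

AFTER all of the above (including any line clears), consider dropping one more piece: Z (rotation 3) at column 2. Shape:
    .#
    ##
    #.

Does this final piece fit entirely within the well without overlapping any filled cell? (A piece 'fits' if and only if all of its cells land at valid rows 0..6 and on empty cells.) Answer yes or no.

Drop 1: J rot3 at col 2 lands with bottom-row=0; cleared 0 line(s) (total 0); column heights now [0 0 1 3 0 0], max=3
Drop 2: Z rot3 at col 0 lands with bottom-row=0; cleared 0 line(s) (total 0); column heights now [2 3 1 3 0 0], max=3
Drop 3: T rot1 at col 2 lands with bottom-row=2; cleared 0 line(s) (total 0); column heights now [2 3 5 4 0 0], max=5
Test piece Z rot3 at col 2 (width 2): heights before test = [2 3 5 4 0 0]; fits = False

Answer: no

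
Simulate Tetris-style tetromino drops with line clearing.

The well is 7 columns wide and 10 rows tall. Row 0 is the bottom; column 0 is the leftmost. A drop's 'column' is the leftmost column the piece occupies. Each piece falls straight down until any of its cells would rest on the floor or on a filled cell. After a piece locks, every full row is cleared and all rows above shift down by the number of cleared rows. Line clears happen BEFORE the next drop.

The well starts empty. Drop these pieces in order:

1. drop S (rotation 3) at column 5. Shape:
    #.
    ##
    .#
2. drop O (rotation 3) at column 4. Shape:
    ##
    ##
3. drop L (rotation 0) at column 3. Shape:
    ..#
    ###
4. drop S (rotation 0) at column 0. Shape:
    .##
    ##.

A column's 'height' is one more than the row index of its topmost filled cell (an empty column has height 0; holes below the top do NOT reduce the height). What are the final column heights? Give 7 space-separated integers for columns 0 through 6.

Drop 1: S rot3 at col 5 lands with bottom-row=0; cleared 0 line(s) (total 0); column heights now [0 0 0 0 0 3 2], max=3
Drop 2: O rot3 at col 4 lands with bottom-row=3; cleared 0 line(s) (total 0); column heights now [0 0 0 0 5 5 2], max=5
Drop 3: L rot0 at col 3 lands with bottom-row=5; cleared 0 line(s) (total 0); column heights now [0 0 0 6 6 7 2], max=7
Drop 4: S rot0 at col 0 lands with bottom-row=0; cleared 0 line(s) (total 0); column heights now [1 2 2 6 6 7 2], max=7

Answer: 1 2 2 6 6 7 2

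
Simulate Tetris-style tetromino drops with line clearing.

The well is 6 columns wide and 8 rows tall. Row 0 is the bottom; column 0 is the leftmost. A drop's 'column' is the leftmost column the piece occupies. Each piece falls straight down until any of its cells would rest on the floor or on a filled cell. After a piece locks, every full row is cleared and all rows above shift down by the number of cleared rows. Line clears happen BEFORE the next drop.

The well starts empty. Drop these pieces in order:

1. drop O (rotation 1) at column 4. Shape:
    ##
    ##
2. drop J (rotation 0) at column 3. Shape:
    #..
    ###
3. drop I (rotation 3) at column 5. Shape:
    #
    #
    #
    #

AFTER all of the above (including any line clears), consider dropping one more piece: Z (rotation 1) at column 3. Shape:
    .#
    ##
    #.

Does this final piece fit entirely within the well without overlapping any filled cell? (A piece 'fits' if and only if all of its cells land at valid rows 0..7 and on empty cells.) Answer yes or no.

Drop 1: O rot1 at col 4 lands with bottom-row=0; cleared 0 line(s) (total 0); column heights now [0 0 0 0 2 2], max=2
Drop 2: J rot0 at col 3 lands with bottom-row=2; cleared 0 line(s) (total 0); column heights now [0 0 0 4 3 3], max=4
Drop 3: I rot3 at col 5 lands with bottom-row=3; cleared 0 line(s) (total 0); column heights now [0 0 0 4 3 7], max=7
Test piece Z rot1 at col 3 (width 2): heights before test = [0 0 0 4 3 7]; fits = True

Answer: yes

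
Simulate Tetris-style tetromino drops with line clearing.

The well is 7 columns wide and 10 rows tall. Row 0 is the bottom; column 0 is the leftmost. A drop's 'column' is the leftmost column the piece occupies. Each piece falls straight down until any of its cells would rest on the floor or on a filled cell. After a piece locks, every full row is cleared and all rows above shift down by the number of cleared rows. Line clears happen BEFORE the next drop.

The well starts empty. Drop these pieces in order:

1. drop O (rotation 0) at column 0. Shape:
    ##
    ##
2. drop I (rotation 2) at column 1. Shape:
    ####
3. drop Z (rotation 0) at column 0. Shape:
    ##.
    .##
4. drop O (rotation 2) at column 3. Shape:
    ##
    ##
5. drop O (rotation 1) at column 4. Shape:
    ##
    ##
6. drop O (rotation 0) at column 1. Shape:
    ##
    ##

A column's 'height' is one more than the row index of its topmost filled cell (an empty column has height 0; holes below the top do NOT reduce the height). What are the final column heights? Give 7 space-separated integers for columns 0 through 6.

Drop 1: O rot0 at col 0 lands with bottom-row=0; cleared 0 line(s) (total 0); column heights now [2 2 0 0 0 0 0], max=2
Drop 2: I rot2 at col 1 lands with bottom-row=2; cleared 0 line(s) (total 0); column heights now [2 3 3 3 3 0 0], max=3
Drop 3: Z rot0 at col 0 lands with bottom-row=3; cleared 0 line(s) (total 0); column heights now [5 5 4 3 3 0 0], max=5
Drop 4: O rot2 at col 3 lands with bottom-row=3; cleared 0 line(s) (total 0); column heights now [5 5 4 5 5 0 0], max=5
Drop 5: O rot1 at col 4 lands with bottom-row=5; cleared 0 line(s) (total 0); column heights now [5 5 4 5 7 7 0], max=7
Drop 6: O rot0 at col 1 lands with bottom-row=5; cleared 0 line(s) (total 0); column heights now [5 7 7 5 7 7 0], max=7

Answer: 5 7 7 5 7 7 0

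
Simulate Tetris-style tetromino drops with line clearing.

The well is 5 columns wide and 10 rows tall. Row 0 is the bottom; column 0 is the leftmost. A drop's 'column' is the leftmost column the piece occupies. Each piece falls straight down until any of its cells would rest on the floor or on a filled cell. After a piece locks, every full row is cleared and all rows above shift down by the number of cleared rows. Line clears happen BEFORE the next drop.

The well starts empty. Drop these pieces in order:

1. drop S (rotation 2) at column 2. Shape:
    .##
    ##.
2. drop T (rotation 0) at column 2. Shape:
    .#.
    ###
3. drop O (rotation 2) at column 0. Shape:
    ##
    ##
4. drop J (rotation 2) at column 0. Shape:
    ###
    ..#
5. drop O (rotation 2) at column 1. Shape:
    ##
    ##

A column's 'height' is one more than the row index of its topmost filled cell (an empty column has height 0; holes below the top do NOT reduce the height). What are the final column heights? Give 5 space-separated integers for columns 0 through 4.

Drop 1: S rot2 at col 2 lands with bottom-row=0; cleared 0 line(s) (total 0); column heights now [0 0 1 2 2], max=2
Drop 2: T rot0 at col 2 lands with bottom-row=2; cleared 0 line(s) (total 0); column heights now [0 0 3 4 3], max=4
Drop 3: O rot2 at col 0 lands with bottom-row=0; cleared 0 line(s) (total 0); column heights now [2 2 3 4 3], max=4
Drop 4: J rot2 at col 0 lands with bottom-row=3; cleared 0 line(s) (total 0); column heights now [5 5 5 4 3], max=5
Drop 5: O rot2 at col 1 lands with bottom-row=5; cleared 0 line(s) (total 0); column heights now [5 7 7 4 3], max=7

Answer: 5 7 7 4 3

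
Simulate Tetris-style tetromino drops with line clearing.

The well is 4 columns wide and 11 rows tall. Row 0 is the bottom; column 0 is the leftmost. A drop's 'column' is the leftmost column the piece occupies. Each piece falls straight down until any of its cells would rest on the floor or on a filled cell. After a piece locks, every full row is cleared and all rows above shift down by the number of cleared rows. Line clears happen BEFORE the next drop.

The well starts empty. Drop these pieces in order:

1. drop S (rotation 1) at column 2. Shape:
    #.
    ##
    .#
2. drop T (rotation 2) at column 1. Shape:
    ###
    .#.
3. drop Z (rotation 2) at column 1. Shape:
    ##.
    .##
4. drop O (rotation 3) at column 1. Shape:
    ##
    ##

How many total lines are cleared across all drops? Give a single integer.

Answer: 0

Derivation:
Drop 1: S rot1 at col 2 lands with bottom-row=0; cleared 0 line(s) (total 0); column heights now [0 0 3 2], max=3
Drop 2: T rot2 at col 1 lands with bottom-row=3; cleared 0 line(s) (total 0); column heights now [0 5 5 5], max=5
Drop 3: Z rot2 at col 1 lands with bottom-row=5; cleared 0 line(s) (total 0); column heights now [0 7 7 6], max=7
Drop 4: O rot3 at col 1 lands with bottom-row=7; cleared 0 line(s) (total 0); column heights now [0 9 9 6], max=9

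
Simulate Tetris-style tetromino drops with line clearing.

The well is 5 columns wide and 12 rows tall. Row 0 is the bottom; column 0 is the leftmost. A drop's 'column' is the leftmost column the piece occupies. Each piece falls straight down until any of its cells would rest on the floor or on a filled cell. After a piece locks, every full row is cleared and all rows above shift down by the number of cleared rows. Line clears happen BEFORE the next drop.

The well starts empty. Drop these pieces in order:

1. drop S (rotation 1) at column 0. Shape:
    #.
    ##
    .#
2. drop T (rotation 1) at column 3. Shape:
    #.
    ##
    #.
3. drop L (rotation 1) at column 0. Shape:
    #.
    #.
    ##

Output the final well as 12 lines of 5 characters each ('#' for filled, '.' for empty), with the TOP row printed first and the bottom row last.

Answer: .....
.....
.....
.....
.....
.....
#....
#....
##...
#..#.
##.##
.#.#.

Derivation:
Drop 1: S rot1 at col 0 lands with bottom-row=0; cleared 0 line(s) (total 0); column heights now [3 2 0 0 0], max=3
Drop 2: T rot1 at col 3 lands with bottom-row=0; cleared 0 line(s) (total 0); column heights now [3 2 0 3 2], max=3
Drop 3: L rot1 at col 0 lands with bottom-row=3; cleared 0 line(s) (total 0); column heights now [6 4 0 3 2], max=6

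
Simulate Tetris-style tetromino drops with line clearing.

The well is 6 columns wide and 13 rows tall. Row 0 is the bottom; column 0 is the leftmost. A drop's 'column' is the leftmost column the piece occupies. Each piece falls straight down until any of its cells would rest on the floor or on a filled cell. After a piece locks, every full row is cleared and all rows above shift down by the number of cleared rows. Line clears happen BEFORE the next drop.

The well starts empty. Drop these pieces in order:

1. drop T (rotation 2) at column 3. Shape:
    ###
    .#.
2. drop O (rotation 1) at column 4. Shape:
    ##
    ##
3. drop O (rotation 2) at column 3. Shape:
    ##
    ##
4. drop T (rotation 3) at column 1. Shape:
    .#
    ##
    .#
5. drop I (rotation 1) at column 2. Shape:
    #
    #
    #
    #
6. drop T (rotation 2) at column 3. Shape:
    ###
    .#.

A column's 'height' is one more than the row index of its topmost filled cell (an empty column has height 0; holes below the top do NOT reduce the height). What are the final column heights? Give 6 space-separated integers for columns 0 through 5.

Drop 1: T rot2 at col 3 lands with bottom-row=0; cleared 0 line(s) (total 0); column heights now [0 0 0 2 2 2], max=2
Drop 2: O rot1 at col 4 lands with bottom-row=2; cleared 0 line(s) (total 0); column heights now [0 0 0 2 4 4], max=4
Drop 3: O rot2 at col 3 lands with bottom-row=4; cleared 0 line(s) (total 0); column heights now [0 0 0 6 6 4], max=6
Drop 4: T rot3 at col 1 lands with bottom-row=0; cleared 0 line(s) (total 0); column heights now [0 2 3 6 6 4], max=6
Drop 5: I rot1 at col 2 lands with bottom-row=3; cleared 0 line(s) (total 0); column heights now [0 2 7 6 6 4], max=7
Drop 6: T rot2 at col 3 lands with bottom-row=6; cleared 0 line(s) (total 0); column heights now [0 2 7 8 8 8], max=8

Answer: 0 2 7 8 8 8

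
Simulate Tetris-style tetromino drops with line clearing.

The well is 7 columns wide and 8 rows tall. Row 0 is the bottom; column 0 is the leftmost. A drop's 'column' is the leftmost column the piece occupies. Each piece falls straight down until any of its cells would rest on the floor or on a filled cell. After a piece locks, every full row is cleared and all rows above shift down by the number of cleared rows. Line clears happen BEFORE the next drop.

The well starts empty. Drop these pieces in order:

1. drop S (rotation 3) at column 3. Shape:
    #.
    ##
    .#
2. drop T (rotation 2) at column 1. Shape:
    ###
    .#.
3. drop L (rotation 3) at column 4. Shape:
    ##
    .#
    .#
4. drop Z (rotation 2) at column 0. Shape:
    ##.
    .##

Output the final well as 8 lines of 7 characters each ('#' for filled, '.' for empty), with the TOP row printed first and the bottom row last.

Drop 1: S rot3 at col 3 lands with bottom-row=0; cleared 0 line(s) (total 0); column heights now [0 0 0 3 2 0 0], max=3
Drop 2: T rot2 at col 1 lands with bottom-row=2; cleared 0 line(s) (total 0); column heights now [0 4 4 4 2 0 0], max=4
Drop 3: L rot3 at col 4 lands with bottom-row=0; cleared 0 line(s) (total 0); column heights now [0 4 4 4 3 3 0], max=4
Drop 4: Z rot2 at col 0 lands with bottom-row=4; cleared 0 line(s) (total 0); column heights now [6 6 5 4 3 3 0], max=6

Answer: .......
.......
##.....
.##....
.###...
..####.
...###.
....##.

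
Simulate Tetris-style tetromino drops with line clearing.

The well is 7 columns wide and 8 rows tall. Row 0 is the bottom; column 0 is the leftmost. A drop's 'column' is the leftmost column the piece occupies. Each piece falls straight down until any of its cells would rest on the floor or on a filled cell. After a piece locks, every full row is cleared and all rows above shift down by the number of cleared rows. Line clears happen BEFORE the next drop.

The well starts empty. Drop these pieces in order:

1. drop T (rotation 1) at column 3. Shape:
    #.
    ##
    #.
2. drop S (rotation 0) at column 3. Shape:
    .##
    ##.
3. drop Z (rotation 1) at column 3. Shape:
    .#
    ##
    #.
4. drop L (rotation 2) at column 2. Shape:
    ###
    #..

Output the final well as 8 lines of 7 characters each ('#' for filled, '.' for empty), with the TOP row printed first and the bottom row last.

Drop 1: T rot1 at col 3 lands with bottom-row=0; cleared 0 line(s) (total 0); column heights now [0 0 0 3 2 0 0], max=3
Drop 2: S rot0 at col 3 lands with bottom-row=3; cleared 0 line(s) (total 0); column heights now [0 0 0 4 5 5 0], max=5
Drop 3: Z rot1 at col 3 lands with bottom-row=4; cleared 0 line(s) (total 0); column heights now [0 0 0 6 7 5 0], max=7
Drop 4: L rot2 at col 2 lands with bottom-row=6; cleared 0 line(s) (total 0); column heights now [0 0 8 8 8 5 0], max=8

Answer: ..###..
..#.#..
...##..
...###.
...##..
...#...
...##..
...#...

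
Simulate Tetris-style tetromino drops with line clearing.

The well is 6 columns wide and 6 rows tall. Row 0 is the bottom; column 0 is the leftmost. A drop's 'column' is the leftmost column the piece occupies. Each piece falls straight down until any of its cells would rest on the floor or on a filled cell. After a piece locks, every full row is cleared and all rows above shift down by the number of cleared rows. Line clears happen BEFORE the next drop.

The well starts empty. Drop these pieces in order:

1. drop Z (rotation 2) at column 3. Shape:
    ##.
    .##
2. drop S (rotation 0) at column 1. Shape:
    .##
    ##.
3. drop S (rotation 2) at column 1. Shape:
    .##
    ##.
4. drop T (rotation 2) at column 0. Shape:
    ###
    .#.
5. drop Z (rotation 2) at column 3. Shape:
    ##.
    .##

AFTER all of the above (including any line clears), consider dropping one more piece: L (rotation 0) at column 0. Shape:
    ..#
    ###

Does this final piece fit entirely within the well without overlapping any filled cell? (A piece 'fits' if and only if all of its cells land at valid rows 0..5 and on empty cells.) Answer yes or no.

Drop 1: Z rot2 at col 3 lands with bottom-row=0; cleared 0 line(s) (total 0); column heights now [0 0 0 2 2 1], max=2
Drop 2: S rot0 at col 1 lands with bottom-row=1; cleared 0 line(s) (total 0); column heights now [0 2 3 3 2 1], max=3
Drop 3: S rot2 at col 1 lands with bottom-row=3; cleared 0 line(s) (total 0); column heights now [0 4 5 5 2 1], max=5
Drop 4: T rot2 at col 0 lands with bottom-row=4; cleared 0 line(s) (total 0); column heights now [6 6 6 5 2 1], max=6
Drop 5: Z rot2 at col 3 lands with bottom-row=4; cleared 0 line(s) (total 0); column heights now [6 6 6 6 6 5], max=6
Test piece L rot0 at col 0 (width 3): heights before test = [6 6 6 6 6 5]; fits = False

Answer: no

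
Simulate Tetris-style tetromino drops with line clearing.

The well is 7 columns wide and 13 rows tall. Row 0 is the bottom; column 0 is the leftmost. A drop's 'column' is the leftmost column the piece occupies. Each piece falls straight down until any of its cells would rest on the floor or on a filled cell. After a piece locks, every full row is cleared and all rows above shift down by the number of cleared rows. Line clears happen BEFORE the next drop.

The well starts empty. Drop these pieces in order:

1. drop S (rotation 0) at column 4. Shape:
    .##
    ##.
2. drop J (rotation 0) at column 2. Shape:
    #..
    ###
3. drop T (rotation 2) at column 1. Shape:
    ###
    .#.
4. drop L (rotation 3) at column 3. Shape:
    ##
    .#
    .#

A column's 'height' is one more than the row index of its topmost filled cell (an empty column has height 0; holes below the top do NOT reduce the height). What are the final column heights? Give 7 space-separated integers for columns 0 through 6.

Answer: 0 5 5 6 6 2 2

Derivation:
Drop 1: S rot0 at col 4 lands with bottom-row=0; cleared 0 line(s) (total 0); column heights now [0 0 0 0 1 2 2], max=2
Drop 2: J rot0 at col 2 lands with bottom-row=1; cleared 0 line(s) (total 0); column heights now [0 0 3 2 2 2 2], max=3
Drop 3: T rot2 at col 1 lands with bottom-row=3; cleared 0 line(s) (total 0); column heights now [0 5 5 5 2 2 2], max=5
Drop 4: L rot3 at col 3 lands with bottom-row=3; cleared 0 line(s) (total 0); column heights now [0 5 5 6 6 2 2], max=6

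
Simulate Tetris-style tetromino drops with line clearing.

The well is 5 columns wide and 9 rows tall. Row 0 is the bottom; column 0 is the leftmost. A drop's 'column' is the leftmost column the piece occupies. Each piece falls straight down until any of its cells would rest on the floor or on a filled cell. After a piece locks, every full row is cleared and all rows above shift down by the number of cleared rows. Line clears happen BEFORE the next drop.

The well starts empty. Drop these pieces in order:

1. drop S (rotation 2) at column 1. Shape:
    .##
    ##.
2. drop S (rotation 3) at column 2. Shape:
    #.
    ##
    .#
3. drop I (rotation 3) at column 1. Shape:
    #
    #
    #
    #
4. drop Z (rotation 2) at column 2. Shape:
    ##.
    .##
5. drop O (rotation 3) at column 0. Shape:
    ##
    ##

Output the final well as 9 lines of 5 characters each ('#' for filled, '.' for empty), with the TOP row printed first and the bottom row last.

Drop 1: S rot2 at col 1 lands with bottom-row=0; cleared 0 line(s) (total 0); column heights now [0 1 2 2 0], max=2
Drop 2: S rot3 at col 2 lands with bottom-row=2; cleared 0 line(s) (total 0); column heights now [0 1 5 4 0], max=5
Drop 3: I rot3 at col 1 lands with bottom-row=1; cleared 0 line(s) (total 0); column heights now [0 5 5 4 0], max=5
Drop 4: Z rot2 at col 2 lands with bottom-row=4; cleared 0 line(s) (total 0); column heights now [0 5 6 6 5], max=6
Drop 5: O rot3 at col 0 lands with bottom-row=5; cleared 0 line(s) (total 0); column heights now [7 7 6 6 5], max=7

Answer: .....
.....
##...
####.
.####
.###.
.#.#.
.###.
.##..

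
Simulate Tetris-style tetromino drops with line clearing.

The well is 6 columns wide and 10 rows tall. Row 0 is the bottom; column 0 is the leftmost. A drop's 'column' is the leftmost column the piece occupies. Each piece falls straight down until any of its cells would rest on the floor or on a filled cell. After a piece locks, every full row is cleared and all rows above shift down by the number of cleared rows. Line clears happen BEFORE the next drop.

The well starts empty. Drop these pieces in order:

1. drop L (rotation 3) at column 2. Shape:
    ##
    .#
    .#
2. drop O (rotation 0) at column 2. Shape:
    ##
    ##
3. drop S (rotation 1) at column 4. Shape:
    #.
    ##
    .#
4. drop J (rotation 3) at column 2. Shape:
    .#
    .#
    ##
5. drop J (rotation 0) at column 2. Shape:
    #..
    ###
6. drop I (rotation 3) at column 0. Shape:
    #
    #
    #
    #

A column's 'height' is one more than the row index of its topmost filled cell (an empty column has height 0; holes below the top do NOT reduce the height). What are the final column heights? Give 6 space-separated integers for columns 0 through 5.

Answer: 4 0 10 9 9 2

Derivation:
Drop 1: L rot3 at col 2 lands with bottom-row=0; cleared 0 line(s) (total 0); column heights now [0 0 3 3 0 0], max=3
Drop 2: O rot0 at col 2 lands with bottom-row=3; cleared 0 line(s) (total 0); column heights now [0 0 5 5 0 0], max=5
Drop 3: S rot1 at col 4 lands with bottom-row=0; cleared 0 line(s) (total 0); column heights now [0 0 5 5 3 2], max=5
Drop 4: J rot3 at col 2 lands with bottom-row=5; cleared 0 line(s) (total 0); column heights now [0 0 6 8 3 2], max=8
Drop 5: J rot0 at col 2 lands with bottom-row=8; cleared 0 line(s) (total 0); column heights now [0 0 10 9 9 2], max=10
Drop 6: I rot3 at col 0 lands with bottom-row=0; cleared 0 line(s) (total 0); column heights now [4 0 10 9 9 2], max=10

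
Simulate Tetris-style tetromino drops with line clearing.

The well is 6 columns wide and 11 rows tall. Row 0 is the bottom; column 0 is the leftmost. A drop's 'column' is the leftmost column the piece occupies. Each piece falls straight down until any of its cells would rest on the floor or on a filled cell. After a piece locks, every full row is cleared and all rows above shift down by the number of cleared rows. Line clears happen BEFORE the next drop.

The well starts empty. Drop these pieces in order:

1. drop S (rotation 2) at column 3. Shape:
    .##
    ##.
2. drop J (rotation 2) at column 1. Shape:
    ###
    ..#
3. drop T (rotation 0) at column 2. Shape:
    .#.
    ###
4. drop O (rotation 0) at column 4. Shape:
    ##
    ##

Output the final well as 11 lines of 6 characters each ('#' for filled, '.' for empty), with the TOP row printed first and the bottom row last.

Answer: ......
......
......
......
......
....##
...###
..###.
.###..
...###
...##.

Derivation:
Drop 1: S rot2 at col 3 lands with bottom-row=0; cleared 0 line(s) (total 0); column heights now [0 0 0 1 2 2], max=2
Drop 2: J rot2 at col 1 lands with bottom-row=1; cleared 0 line(s) (total 0); column heights now [0 3 3 3 2 2], max=3
Drop 3: T rot0 at col 2 lands with bottom-row=3; cleared 0 line(s) (total 0); column heights now [0 3 4 5 4 2], max=5
Drop 4: O rot0 at col 4 lands with bottom-row=4; cleared 0 line(s) (total 0); column heights now [0 3 4 5 6 6], max=6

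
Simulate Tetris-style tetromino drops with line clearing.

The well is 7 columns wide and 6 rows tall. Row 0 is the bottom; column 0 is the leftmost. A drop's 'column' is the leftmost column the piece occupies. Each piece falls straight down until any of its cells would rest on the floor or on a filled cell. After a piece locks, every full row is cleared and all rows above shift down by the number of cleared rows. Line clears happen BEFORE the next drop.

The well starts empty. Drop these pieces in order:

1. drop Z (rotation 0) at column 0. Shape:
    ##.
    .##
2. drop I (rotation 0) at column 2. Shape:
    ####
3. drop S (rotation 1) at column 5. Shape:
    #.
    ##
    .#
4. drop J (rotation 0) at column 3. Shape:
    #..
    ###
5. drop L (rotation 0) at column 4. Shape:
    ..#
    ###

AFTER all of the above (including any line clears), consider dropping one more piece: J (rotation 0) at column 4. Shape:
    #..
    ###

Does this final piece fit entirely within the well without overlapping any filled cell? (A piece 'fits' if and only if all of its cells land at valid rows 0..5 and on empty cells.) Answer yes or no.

Answer: no

Derivation:
Drop 1: Z rot0 at col 0 lands with bottom-row=0; cleared 0 line(s) (total 0); column heights now [2 2 1 0 0 0 0], max=2
Drop 2: I rot0 at col 2 lands with bottom-row=1; cleared 0 line(s) (total 0); column heights now [2 2 2 2 2 2 0], max=2
Drop 3: S rot1 at col 5 lands with bottom-row=1; cleared 1 line(s) (total 1); column heights now [0 1 1 0 0 3 2], max=3
Drop 4: J rot0 at col 3 lands with bottom-row=3; cleared 0 line(s) (total 1); column heights now [0 1 1 5 4 4 2], max=5
Drop 5: L rot0 at col 4 lands with bottom-row=4; cleared 0 line(s) (total 1); column heights now [0 1 1 5 5 5 6], max=6
Test piece J rot0 at col 4 (width 3): heights before test = [0 1 1 5 5 5 6]; fits = False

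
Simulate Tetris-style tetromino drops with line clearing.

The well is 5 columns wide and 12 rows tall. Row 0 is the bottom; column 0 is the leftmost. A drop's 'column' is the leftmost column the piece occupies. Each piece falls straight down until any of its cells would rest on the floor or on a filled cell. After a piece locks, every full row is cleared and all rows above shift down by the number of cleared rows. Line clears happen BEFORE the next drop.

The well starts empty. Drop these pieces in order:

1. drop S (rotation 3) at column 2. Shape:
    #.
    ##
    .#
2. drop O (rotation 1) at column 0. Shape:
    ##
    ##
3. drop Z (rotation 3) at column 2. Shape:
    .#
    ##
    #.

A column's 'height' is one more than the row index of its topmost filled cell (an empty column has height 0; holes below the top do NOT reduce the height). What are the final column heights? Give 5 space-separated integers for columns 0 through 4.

Answer: 2 2 5 6 0

Derivation:
Drop 1: S rot3 at col 2 lands with bottom-row=0; cleared 0 line(s) (total 0); column heights now [0 0 3 2 0], max=3
Drop 2: O rot1 at col 0 lands with bottom-row=0; cleared 0 line(s) (total 0); column heights now [2 2 3 2 0], max=3
Drop 3: Z rot3 at col 2 lands with bottom-row=3; cleared 0 line(s) (total 0); column heights now [2 2 5 6 0], max=6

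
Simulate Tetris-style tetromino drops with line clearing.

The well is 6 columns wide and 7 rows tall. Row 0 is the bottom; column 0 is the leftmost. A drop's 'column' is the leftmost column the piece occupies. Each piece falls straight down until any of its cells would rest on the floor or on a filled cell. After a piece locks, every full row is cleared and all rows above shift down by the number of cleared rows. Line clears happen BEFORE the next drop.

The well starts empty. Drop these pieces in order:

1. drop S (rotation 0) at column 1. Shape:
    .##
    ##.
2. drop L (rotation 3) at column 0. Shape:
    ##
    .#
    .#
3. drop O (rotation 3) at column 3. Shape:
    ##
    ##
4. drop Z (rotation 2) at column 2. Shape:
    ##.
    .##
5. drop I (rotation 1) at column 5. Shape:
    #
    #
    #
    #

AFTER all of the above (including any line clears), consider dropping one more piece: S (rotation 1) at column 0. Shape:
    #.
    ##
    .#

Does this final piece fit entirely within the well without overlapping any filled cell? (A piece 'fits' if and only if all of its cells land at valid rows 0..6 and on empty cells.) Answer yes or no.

Answer: yes

Derivation:
Drop 1: S rot0 at col 1 lands with bottom-row=0; cleared 0 line(s) (total 0); column heights now [0 1 2 2 0 0], max=2
Drop 2: L rot3 at col 0 lands with bottom-row=1; cleared 0 line(s) (total 0); column heights now [4 4 2 2 0 0], max=4
Drop 3: O rot3 at col 3 lands with bottom-row=2; cleared 0 line(s) (total 0); column heights now [4 4 2 4 4 0], max=4
Drop 4: Z rot2 at col 2 lands with bottom-row=4; cleared 0 line(s) (total 0); column heights now [4 4 6 6 5 0], max=6
Drop 5: I rot1 at col 5 lands with bottom-row=0; cleared 0 line(s) (total 0); column heights now [4 4 6 6 5 4], max=6
Test piece S rot1 at col 0 (width 2): heights before test = [4 4 6 6 5 4]; fits = True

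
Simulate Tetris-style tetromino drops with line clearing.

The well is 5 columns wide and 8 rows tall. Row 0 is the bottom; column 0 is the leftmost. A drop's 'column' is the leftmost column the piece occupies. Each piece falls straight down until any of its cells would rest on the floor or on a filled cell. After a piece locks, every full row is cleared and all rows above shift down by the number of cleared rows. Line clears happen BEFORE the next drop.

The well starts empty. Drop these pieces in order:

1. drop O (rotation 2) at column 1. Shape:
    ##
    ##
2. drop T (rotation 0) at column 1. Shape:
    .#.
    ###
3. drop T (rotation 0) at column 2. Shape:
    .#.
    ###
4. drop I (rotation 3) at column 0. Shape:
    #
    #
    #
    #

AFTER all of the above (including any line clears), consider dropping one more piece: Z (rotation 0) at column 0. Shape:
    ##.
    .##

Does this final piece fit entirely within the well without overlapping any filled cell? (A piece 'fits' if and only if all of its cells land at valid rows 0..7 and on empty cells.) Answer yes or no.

Drop 1: O rot2 at col 1 lands with bottom-row=0; cleared 0 line(s) (total 0); column heights now [0 2 2 0 0], max=2
Drop 2: T rot0 at col 1 lands with bottom-row=2; cleared 0 line(s) (total 0); column heights now [0 3 4 3 0], max=4
Drop 3: T rot0 at col 2 lands with bottom-row=4; cleared 0 line(s) (total 0); column heights now [0 3 5 6 5], max=6
Drop 4: I rot3 at col 0 lands with bottom-row=0; cleared 0 line(s) (total 0); column heights now [4 3 5 6 5], max=6
Test piece Z rot0 at col 0 (width 3): heights before test = [4 3 5 6 5]; fits = True

Answer: yes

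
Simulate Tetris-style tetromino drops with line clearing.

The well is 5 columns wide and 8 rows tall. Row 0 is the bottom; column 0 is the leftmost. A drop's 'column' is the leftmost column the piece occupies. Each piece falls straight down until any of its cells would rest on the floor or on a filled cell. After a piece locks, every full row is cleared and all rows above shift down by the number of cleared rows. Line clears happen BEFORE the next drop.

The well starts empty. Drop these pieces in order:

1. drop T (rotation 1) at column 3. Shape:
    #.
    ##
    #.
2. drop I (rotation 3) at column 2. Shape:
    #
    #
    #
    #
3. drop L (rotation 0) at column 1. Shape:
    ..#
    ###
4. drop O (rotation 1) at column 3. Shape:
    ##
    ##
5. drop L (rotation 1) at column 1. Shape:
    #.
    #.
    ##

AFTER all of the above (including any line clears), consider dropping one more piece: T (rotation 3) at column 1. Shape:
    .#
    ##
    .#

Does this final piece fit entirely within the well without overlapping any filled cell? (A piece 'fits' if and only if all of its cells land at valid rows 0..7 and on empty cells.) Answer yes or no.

Answer: no

Derivation:
Drop 1: T rot1 at col 3 lands with bottom-row=0; cleared 0 line(s) (total 0); column heights now [0 0 0 3 2], max=3
Drop 2: I rot3 at col 2 lands with bottom-row=0; cleared 0 line(s) (total 0); column heights now [0 0 4 3 2], max=4
Drop 3: L rot0 at col 1 lands with bottom-row=4; cleared 0 line(s) (total 0); column heights now [0 5 5 6 2], max=6
Drop 4: O rot1 at col 3 lands with bottom-row=6; cleared 0 line(s) (total 0); column heights now [0 5 5 8 8], max=8
Drop 5: L rot1 at col 1 lands with bottom-row=5; cleared 0 line(s) (total 0); column heights now [0 8 6 8 8], max=8
Test piece T rot3 at col 1 (width 2): heights before test = [0 8 6 8 8]; fits = False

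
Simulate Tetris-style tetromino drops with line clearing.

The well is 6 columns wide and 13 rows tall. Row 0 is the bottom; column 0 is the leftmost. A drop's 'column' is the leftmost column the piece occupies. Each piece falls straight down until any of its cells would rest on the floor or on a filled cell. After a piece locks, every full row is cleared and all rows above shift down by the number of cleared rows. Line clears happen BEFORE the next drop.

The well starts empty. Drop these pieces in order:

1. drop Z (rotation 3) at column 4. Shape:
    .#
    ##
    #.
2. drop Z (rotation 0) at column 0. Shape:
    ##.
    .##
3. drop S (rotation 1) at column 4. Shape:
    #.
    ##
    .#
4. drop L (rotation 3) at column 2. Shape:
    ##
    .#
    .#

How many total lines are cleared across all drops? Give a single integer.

Drop 1: Z rot3 at col 4 lands with bottom-row=0; cleared 0 line(s) (total 0); column heights now [0 0 0 0 2 3], max=3
Drop 2: Z rot0 at col 0 lands with bottom-row=0; cleared 0 line(s) (total 0); column heights now [2 2 1 0 2 3], max=3
Drop 3: S rot1 at col 4 lands with bottom-row=3; cleared 0 line(s) (total 0); column heights now [2 2 1 0 6 5], max=6
Drop 4: L rot3 at col 2 lands with bottom-row=0; cleared 0 line(s) (total 0); column heights now [2 2 3 3 6 5], max=6

Answer: 0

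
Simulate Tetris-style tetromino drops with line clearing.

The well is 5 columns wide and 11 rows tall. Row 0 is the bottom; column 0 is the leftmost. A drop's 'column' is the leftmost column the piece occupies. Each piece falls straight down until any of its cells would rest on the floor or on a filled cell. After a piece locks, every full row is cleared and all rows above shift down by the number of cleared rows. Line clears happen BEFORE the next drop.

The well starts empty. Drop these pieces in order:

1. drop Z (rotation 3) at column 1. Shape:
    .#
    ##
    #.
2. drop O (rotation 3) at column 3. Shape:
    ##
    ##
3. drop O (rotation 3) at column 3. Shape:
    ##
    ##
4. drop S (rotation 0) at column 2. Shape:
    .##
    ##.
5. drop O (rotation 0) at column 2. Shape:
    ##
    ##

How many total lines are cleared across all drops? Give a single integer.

Drop 1: Z rot3 at col 1 lands with bottom-row=0; cleared 0 line(s) (total 0); column heights now [0 2 3 0 0], max=3
Drop 2: O rot3 at col 3 lands with bottom-row=0; cleared 0 line(s) (total 0); column heights now [0 2 3 2 2], max=3
Drop 3: O rot3 at col 3 lands with bottom-row=2; cleared 0 line(s) (total 0); column heights now [0 2 3 4 4], max=4
Drop 4: S rot0 at col 2 lands with bottom-row=4; cleared 0 line(s) (total 0); column heights now [0 2 5 6 6], max=6
Drop 5: O rot0 at col 2 lands with bottom-row=6; cleared 0 line(s) (total 0); column heights now [0 2 8 8 6], max=8

Answer: 0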